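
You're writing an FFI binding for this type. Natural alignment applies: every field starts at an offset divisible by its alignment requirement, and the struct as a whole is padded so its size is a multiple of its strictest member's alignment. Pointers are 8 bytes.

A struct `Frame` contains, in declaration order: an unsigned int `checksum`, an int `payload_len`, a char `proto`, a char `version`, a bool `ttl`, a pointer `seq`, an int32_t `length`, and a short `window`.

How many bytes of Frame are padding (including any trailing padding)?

7

@0: checksum [4B, align 4] → 4
@4: payload_len [4B, align 4] → 8
@8: proto [1B, align 1] → 9
@9: version [1B, align 1] → 10
@10: ttl [1B, align 1] → 11
+5 pad (align 8)
@16: seq [8B, align 8] → 24
@24: length [4B, align 4] → 28
@28: window [2B, align 2] → 30
+2 tail pad (align 8)
size 32, align 8
data bytes 25, size 32 → padding 7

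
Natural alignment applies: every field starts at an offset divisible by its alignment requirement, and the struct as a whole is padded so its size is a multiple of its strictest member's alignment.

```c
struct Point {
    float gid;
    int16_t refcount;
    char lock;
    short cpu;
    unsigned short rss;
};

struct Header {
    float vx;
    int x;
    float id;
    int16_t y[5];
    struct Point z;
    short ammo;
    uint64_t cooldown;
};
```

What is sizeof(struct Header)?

48

Point: gid at 0 (size 4, align 4) → ends 4; refcount at 4 (size 2, align 2) → ends 6; lock at 6 (size 1, align 1) → ends 7; pad 1 to align 2 for cpu; cpu at 8 (size 2, align 2) → ends 10; rss at 10 (size 2, align 2) → ends 12; total 12 bytes, alignment 4
vx at 0 (size 4, align 4) → ends 4
x at 4 (size 4, align 4) → ends 8
id at 8 (size 4, align 4) → ends 12
y at 12 (size 10, align 2) → ends 22
pad 2 to align 4 for z
z at 24 (size 12, align 4) → ends 36
ammo at 36 (size 2, align 2) → ends 38
pad 2 to align 8 for cooldown
cooldown at 40 (size 8, align 8) → ends 48
total 48 bytes, alignment 8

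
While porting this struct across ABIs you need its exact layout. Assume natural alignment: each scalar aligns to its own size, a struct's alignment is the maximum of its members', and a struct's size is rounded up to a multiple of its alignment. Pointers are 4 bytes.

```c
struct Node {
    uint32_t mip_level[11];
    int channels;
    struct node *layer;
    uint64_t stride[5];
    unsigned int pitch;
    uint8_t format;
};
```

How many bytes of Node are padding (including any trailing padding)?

mip_level at 0 (size 44, align 4) → ends 44
channels at 44 (size 4, align 4) → ends 48
layer at 48 (size 4, align 4) → ends 52
pad 4 to align 8 for stride
stride at 56 (size 40, align 8) → ends 96
pitch at 96 (size 4, align 4) → ends 100
format at 100 (size 1, align 1) → ends 101
tail pad 3 to reach multiple of 8
total 104 bytes, alignment 8
data bytes 97, size 104 → padding 7

7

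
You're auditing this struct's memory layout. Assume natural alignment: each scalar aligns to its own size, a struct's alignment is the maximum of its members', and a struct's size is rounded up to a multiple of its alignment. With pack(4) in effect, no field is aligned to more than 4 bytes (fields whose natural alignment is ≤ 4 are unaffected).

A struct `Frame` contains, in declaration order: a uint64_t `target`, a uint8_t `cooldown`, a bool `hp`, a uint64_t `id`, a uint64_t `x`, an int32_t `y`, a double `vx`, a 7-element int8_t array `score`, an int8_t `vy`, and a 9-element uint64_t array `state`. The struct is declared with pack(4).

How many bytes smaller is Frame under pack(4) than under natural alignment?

natural layout:
  @0: target [8B, align 8] → 8
  @8: cooldown [1B, align 1] → 9
  @9: hp [1B, align 1] → 10
  +6 pad (align 8)
  @16: id [8B, align 8] → 24
  @24: x [8B, align 8] → 32
  @32: y [4B, align 4] → 36
  +4 pad (align 8)
  @40: vx [8B, align 8] → 48
  @48: score [7B, align 1] → 55
  @55: vy [1B, align 1] → 56
  @56: state [72B, align 8] → 128
  size 128, align 8
packed(4) layout:
  @0: target [8B, align 4] → 8
  @8: cooldown [1B, align 1] → 9
  @9: hp [1B, align 1] → 10
  +2 pad (align 4)
  @12: id [8B, align 4] → 20
  @20: x [8B, align 4] → 28
  @28: y [4B, align 4] → 32
  @32: vx [8B, align 4] → 40
  @40: score [7B, align 1] → 47
  @47: vy [1B, align 1] → 48
  @48: state [72B, align 4] → 120
  size 120, align 4
128 − 120 = 8

8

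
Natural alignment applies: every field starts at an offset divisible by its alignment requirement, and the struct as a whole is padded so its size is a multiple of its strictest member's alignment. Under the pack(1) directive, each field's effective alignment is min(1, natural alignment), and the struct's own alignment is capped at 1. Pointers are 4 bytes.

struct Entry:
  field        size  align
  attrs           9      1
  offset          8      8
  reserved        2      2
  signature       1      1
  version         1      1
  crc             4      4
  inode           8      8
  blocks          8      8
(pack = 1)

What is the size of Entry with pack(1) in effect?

41

0..9  attrs  (9B, 1-aligned)
9..17  offset  (8B, 1-aligned)
17..19  reserved  (2B, 1-aligned)
19..20  signature  (1B, 1-aligned)
20..21  version  (1B, 1-aligned)
21..25  crc  (4B, 1-aligned)
25..33  inode  (8B, 1-aligned)
33..41  blocks  (8B, 1-aligned)
sizeof = 41, alignof = 1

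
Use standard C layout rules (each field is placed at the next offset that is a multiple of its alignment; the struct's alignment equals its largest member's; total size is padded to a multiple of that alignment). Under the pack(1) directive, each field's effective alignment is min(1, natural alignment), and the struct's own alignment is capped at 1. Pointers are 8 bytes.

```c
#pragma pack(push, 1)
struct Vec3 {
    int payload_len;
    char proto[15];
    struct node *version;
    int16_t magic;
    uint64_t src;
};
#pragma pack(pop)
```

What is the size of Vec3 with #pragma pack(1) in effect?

37

@0: payload_len [4B, align 1] → 4
@4: proto [15B, align 1] → 19
@19: version [8B, align 1] → 27
@27: magic [2B, align 1] → 29
@29: src [8B, align 1] → 37
size 37, align 1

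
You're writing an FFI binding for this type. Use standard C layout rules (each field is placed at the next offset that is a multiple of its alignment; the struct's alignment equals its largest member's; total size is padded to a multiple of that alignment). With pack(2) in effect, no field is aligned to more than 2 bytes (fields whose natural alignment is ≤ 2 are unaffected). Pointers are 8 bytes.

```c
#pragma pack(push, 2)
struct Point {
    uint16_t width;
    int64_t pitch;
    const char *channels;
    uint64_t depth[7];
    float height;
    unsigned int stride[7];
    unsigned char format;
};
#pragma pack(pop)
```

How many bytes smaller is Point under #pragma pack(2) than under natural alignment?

12

natural layout:
  0..2  width  (2B, 2-aligned)
  2..8  -- padding (6B)
  8..16  pitch  (8B, 8-aligned)
  16..24  channels  (8B, 8-aligned)
  24..80  depth  (56B, 8-aligned)
  80..84  height  (4B, 4-aligned)
  84..112  stride  (28B, 4-aligned)
  112..113  format  (1B, 1-aligned)
  113..120  -- tail padding (7B)
  sizeof = 120, alignof = 8
packed(2) layout:
  0..2  width  (2B, 2-aligned)
  2..10  pitch  (8B, 2-aligned)
  10..18  channels  (8B, 2-aligned)
  18..74  depth  (56B, 2-aligned)
  74..78  height  (4B, 2-aligned)
  78..106  stride  (28B, 2-aligned)
  106..107  format  (1B, 1-aligned)
  107..108  -- tail padding (1B)
  sizeof = 108, alignof = 2
120 − 108 = 12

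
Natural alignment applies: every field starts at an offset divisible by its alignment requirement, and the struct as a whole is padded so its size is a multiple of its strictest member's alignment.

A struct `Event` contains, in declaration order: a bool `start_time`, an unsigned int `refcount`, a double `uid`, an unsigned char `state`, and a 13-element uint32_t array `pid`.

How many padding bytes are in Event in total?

0..1  start_time  (1B, 1-aligned)
1..4  -- padding (3B)
4..8  refcount  (4B, 4-aligned)
8..16  uid  (8B, 8-aligned)
16..17  state  (1B, 1-aligned)
17..20  -- padding (3B)
20..72  pid  (52B, 4-aligned)
sizeof = 72, alignof = 8
data bytes 66, size 72 → padding 6

6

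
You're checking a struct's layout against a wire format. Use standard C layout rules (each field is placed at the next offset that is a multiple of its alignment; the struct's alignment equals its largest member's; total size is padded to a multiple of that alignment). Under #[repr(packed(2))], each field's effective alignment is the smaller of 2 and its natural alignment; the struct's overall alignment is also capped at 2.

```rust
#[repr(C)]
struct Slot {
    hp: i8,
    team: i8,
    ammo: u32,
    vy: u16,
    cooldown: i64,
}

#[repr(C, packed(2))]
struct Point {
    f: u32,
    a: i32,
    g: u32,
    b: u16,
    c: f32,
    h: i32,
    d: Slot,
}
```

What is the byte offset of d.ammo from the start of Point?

Slot: hp at 0 (size 1, align 1) → ends 1; team at 1 (size 1, align 1) → ends 2; pad 2 to align 4 for ammo; ammo at 4 (size 4, align 4) → ends 8; vy at 8 (size 2, align 2) → ends 10; pad 6 to align 8 for cooldown; cooldown at 16 (size 8, align 8) → ends 24; total 24 bytes, alignment 8
f at 0 (size 4, align 2) → ends 4
a at 4 (size 4, align 2) → ends 8
g at 8 (size 4, align 2) → ends 12
b at 12 (size 2, align 2) → ends 14
c at 14 (size 4, align 2) → ends 18
h at 18 (size 4, align 2) → ends 22
d at 22 (size 24, align 2) → ends 46
within Slot: ammo at 4
22 + 4 = 26

26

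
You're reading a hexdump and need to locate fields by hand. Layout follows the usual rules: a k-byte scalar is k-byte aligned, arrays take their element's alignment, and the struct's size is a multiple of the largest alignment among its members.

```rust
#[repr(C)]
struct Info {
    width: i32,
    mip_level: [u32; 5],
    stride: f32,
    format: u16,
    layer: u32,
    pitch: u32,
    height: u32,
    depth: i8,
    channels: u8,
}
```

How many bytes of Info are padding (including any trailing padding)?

4

width at 0 (size 4, align 4) → ends 4
mip_level at 4 (size 20, align 4) → ends 24
stride at 24 (size 4, align 4) → ends 28
format at 28 (size 2, align 2) → ends 30
pad 2 to align 4 for layer
layer at 32 (size 4, align 4) → ends 36
pitch at 36 (size 4, align 4) → ends 40
height at 40 (size 4, align 4) → ends 44
depth at 44 (size 1, align 1) → ends 45
channels at 45 (size 1, align 1) → ends 46
tail pad 2 to reach multiple of 4
total 48 bytes, alignment 4
data bytes 44, size 48 → padding 4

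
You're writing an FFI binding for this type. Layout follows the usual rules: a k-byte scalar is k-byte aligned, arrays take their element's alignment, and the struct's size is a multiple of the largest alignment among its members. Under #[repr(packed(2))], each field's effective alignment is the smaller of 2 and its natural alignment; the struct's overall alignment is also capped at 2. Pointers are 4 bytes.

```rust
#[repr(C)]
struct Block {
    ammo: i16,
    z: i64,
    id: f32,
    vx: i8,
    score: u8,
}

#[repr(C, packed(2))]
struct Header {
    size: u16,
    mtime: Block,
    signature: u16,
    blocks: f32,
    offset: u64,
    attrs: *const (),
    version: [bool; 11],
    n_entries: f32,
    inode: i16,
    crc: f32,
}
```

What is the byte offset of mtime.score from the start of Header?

23

Block: 0..2  ammo  (2B, 2-aligned); 2..8  -- padding (6B); 8..16  z  (8B, 8-aligned); 16..20  id  (4B, 4-aligned); 20..21  vx  (1B, 1-aligned); 21..22  score  (1B, 1-aligned); 22..24  -- tail padding (2B); sizeof = 24, alignof = 8
0..2  size  (2B, 2-aligned)
2..26  mtime  (24B, 2-aligned)
within Block: score at 21
2 + 21 = 23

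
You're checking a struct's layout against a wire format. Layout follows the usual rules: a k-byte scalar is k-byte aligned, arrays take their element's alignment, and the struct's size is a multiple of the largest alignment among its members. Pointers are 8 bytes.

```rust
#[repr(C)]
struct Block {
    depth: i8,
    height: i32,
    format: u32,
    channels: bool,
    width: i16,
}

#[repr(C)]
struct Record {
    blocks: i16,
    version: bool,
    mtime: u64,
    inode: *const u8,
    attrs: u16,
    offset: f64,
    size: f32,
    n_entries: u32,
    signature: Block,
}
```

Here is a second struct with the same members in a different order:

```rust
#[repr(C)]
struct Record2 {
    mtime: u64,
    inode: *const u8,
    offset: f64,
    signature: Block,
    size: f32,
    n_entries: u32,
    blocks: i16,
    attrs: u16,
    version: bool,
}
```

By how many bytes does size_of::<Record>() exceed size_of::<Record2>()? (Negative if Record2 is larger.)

Block: 0..1  depth  (1B, 1-aligned); 1..4  -- padding (3B); 4..8  height  (4B, 4-aligned); 8..12  format  (4B, 4-aligned); 12..13  channels  (1B, 1-aligned); 13..14  -- padding (1B); 14..16  width  (2B, 2-aligned); sizeof = 16, alignof = 4
0..2  blocks  (2B, 2-aligned)
2..3  version  (1B, 1-aligned)
3..8  -- padding (5B)
8..16  mtime  (8B, 8-aligned)
16..24  inode  (8B, 8-aligned)
24..26  attrs  (2B, 2-aligned)
26..32  -- padding (6B)
32..40  offset  (8B, 8-aligned)
40..44  size  (4B, 4-aligned)
44..48  n_entries  (4B, 4-aligned)
48..64  signature  (16B, 4-aligned)
sizeof = 64, alignof = 8
— Record2 —
0..8  mtime  (8B, 8-aligned)
8..16  inode  (8B, 8-aligned)
16..24  offset  (8B, 8-aligned)
24..40  signature  (16B, 4-aligned)
40..44  size  (4B, 4-aligned)
44..48  n_entries  (4B, 4-aligned)
48..50  blocks  (2B, 2-aligned)
50..52  attrs  (2B, 2-aligned)
52..53  version  (1B, 1-aligned)
53..56  -- tail padding (3B)
sizeof = 56, alignof = 8
64 − 56 = 8

8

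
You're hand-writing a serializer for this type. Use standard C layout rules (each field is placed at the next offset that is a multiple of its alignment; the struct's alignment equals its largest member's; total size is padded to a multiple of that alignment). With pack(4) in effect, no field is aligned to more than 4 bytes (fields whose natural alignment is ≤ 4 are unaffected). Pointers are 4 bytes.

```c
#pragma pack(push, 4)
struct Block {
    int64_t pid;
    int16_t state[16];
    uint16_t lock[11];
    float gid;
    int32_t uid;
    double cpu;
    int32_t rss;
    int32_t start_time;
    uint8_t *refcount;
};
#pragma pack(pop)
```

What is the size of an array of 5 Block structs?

460

@0: pid [8B, align 4] → 8
@8: state [32B, align 2] → 40
@40: lock [22B, align 2] → 62
+2 pad (align 4)
@64: gid [4B, align 4] → 68
@68: uid [4B, align 4] → 72
@72: cpu [8B, align 4] → 80
@80: rss [4B, align 4] → 84
@84: start_time [4B, align 4] → 88
@88: refcount [4B, align 4] → 92
size 92, align 4
array of 5: 5 × 92 = 460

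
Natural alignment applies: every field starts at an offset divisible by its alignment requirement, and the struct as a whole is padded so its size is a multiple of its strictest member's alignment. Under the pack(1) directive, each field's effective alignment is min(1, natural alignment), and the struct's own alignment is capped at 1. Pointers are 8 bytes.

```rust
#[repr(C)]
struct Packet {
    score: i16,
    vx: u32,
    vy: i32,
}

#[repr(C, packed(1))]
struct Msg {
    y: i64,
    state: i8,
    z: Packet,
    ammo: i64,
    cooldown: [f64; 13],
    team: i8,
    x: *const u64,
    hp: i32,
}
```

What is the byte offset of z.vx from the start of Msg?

Packet: @0: score [2B, align 2] → 2; +2 pad (align 4); @4: vx [4B, align 4] → 8; @8: vy [4B, align 4] → 12; size 12, align 4
@0: y [8B, align 1] → 8
@8: state [1B, align 1] → 9
@9: z [12B, align 1] → 21
within Packet: vx at 4
9 + 4 = 13

13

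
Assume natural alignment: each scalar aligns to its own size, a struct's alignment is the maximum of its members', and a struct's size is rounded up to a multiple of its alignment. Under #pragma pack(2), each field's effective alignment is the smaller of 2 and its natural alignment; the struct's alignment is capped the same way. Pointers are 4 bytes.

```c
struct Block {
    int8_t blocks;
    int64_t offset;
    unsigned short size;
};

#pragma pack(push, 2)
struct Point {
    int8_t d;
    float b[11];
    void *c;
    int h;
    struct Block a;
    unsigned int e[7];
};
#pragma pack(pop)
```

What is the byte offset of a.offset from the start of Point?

62

Block: blocks at 0 (size 1, align 1) → ends 1; pad 7 to align 8 for offset; offset at 8 (size 8, align 8) → ends 16; size at 16 (size 2, align 2) → ends 18; tail pad 6 to reach multiple of 8; total 24 bytes, alignment 8
d at 0 (size 1, align 1) → ends 1
pad 1 to align 2 for b
b at 2 (size 44, align 2) → ends 46
c at 46 (size 4, align 2) → ends 50
h at 50 (size 4, align 2) → ends 54
a at 54 (size 24, align 2) → ends 78
within Block: offset at 8
54 + 8 = 62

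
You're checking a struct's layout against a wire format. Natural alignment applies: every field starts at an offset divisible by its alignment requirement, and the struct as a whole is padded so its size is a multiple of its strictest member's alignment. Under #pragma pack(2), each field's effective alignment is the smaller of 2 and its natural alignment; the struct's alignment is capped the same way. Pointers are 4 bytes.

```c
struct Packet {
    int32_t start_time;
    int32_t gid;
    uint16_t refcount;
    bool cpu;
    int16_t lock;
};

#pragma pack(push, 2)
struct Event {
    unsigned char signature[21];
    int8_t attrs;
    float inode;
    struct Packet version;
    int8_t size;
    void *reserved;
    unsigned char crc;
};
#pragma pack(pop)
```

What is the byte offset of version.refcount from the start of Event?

Packet: 0..4  start_time  (4B, 4-aligned); 4..8  gid  (4B, 4-aligned); 8..10  refcount  (2B, 2-aligned); 10..11  cpu  (1B, 1-aligned); 11..12  -- padding (1B); 12..14  lock  (2B, 2-aligned); 14..16  -- tail padding (2B); sizeof = 16, alignof = 4
0..21  signature  (21B, 1-aligned)
21..22  attrs  (1B, 1-aligned)
22..26  inode  (4B, 2-aligned)
26..42  version  (16B, 2-aligned)
within Packet: refcount at 8
26 + 8 = 34

34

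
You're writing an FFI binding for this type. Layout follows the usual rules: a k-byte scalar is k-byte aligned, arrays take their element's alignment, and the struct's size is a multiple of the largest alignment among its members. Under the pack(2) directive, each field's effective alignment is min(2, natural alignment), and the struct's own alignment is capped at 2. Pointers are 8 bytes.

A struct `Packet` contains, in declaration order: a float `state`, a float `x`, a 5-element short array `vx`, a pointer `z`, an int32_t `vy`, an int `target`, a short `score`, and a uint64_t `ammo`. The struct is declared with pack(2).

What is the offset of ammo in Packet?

0..4  state  (4B, 2-aligned)
4..8  x  (4B, 2-aligned)
8..18  vx  (10B, 2-aligned)
18..26  z  (8B, 2-aligned)
26..30  vy  (4B, 2-aligned)
30..34  target  (4B, 2-aligned)
34..36  score  (2B, 2-aligned)
36..44  ammo  (8B, 2-aligned)

36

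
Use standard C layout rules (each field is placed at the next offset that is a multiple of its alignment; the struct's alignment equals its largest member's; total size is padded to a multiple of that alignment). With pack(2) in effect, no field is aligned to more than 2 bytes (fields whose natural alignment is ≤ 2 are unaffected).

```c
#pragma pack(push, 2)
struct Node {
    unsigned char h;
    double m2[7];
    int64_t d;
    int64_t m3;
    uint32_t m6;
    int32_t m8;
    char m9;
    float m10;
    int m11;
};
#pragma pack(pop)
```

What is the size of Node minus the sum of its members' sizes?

0..1  h  (1B, 1-aligned)
1..2  -- padding (1B)
2..58  m2  (56B, 2-aligned)
58..66  d  (8B, 2-aligned)
66..74  m3  (8B, 2-aligned)
74..78  m6  (4B, 2-aligned)
78..82  m8  (4B, 2-aligned)
82..83  m9  (1B, 1-aligned)
83..84  -- padding (1B)
84..88  m10  (4B, 2-aligned)
88..92  m11  (4B, 2-aligned)
sizeof = 92, alignof = 2
data bytes 90, size 92 → padding 2

2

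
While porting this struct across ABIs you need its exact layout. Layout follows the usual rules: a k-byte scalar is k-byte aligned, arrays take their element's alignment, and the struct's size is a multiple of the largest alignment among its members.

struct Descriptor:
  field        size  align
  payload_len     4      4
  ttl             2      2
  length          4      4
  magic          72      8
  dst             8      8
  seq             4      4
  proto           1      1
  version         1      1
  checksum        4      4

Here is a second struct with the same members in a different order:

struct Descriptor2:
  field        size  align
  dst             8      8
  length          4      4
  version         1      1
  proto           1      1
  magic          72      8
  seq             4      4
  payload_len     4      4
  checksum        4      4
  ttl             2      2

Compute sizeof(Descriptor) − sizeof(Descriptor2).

8

@0: payload_len [4B, align 4] → 4
@4: ttl [2B, align 2] → 6
+2 pad (align 4)
@8: length [4B, align 4] → 12
+4 pad (align 8)
@16: magic [72B, align 8] → 88
@88: dst [8B, align 8] → 96
@96: seq [4B, align 4] → 100
@100: proto [1B, align 1] → 101
@101: version [1B, align 1] → 102
+2 pad (align 4)
@104: checksum [4B, align 4] → 108
+4 tail pad (align 8)
size 112, align 8
— Descriptor2 —
@0: dst [8B, align 8] → 8
@8: length [4B, align 4] → 12
@12: version [1B, align 1] → 13
@13: proto [1B, align 1] → 14
+2 pad (align 8)
@16: magic [72B, align 8] → 88
@88: seq [4B, align 4] → 92
@92: payload_len [4B, align 4] → 96
@96: checksum [4B, align 4] → 100
@100: ttl [2B, align 2] → 102
+2 tail pad (align 8)
size 104, align 8
112 − 104 = 8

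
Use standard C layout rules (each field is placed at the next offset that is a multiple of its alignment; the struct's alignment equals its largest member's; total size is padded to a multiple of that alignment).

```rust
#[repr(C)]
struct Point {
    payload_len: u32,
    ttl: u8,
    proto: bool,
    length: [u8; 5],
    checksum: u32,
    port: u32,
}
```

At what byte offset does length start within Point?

0..4  payload_len  (4B, 4-aligned)
4..5  ttl  (1B, 1-aligned)
5..6  proto  (1B, 1-aligned)
6..11  length  (5B, 1-aligned)

6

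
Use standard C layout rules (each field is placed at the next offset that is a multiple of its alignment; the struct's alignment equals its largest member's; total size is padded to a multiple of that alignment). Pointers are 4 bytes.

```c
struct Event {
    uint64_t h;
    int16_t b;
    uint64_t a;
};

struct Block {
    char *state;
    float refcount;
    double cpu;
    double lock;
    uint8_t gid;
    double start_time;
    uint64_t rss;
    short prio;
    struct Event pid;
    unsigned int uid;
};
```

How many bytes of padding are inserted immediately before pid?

6

Event: 0..8  h  (8B, 8-aligned); 8..10  b  (2B, 2-aligned); 10..16  -- padding (6B); 16..24  a  (8B, 8-aligned); sizeof = 24, alignof = 8
0..4  state  (4B, 4-aligned)
4..8  refcount  (4B, 4-aligned)
8..16  cpu  (8B, 8-aligned)
16..24  lock  (8B, 8-aligned)
24..25  gid  (1B, 1-aligned)
25..32  -- padding (7B)
32..40  start_time  (8B, 8-aligned)
40..48  rss  (8B, 8-aligned)
48..50  prio  (2B, 2-aligned)
50..56  -- padding (6B)
56..80  pid  (24B, 8-aligned)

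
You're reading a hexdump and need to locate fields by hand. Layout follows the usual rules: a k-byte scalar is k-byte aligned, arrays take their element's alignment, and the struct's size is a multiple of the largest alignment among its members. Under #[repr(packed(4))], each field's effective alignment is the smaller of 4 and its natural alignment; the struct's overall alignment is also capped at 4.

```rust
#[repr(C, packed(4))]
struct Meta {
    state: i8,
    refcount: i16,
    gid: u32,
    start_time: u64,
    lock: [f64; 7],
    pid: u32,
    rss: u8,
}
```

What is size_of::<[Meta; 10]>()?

800

0..1  state  (1B, 1-aligned)
1..2  -- padding (1B)
2..4  refcount  (2B, 2-aligned)
4..8  gid  (4B, 4-aligned)
8..16  start_time  (8B, 4-aligned)
16..72  lock  (56B, 4-aligned)
72..76  pid  (4B, 4-aligned)
76..77  rss  (1B, 1-aligned)
77..80  -- tail padding (3B)
sizeof = 80, alignof = 4
array of 10: 10 × 80 = 800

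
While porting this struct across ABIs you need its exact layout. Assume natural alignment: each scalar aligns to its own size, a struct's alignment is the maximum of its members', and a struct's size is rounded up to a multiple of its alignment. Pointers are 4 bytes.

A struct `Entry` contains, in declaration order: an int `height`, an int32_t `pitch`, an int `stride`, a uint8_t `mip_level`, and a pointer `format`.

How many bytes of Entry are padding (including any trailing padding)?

3

@0: height [4B, align 4] → 4
@4: pitch [4B, align 4] → 8
@8: stride [4B, align 4] → 12
@12: mip_level [1B, align 1] → 13
+3 pad (align 4)
@16: format [4B, align 4] → 20
size 20, align 4
data bytes 17, size 20 → padding 3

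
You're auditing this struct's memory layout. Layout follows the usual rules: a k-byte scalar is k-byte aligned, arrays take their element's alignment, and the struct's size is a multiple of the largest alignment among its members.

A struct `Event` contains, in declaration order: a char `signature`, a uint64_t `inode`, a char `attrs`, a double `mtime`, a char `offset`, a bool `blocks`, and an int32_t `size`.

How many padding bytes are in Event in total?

16

signature at 0 (size 1, align 1) → ends 1
pad 7 to align 8 for inode
inode at 8 (size 8, align 8) → ends 16
attrs at 16 (size 1, align 1) → ends 17
pad 7 to align 8 for mtime
mtime at 24 (size 8, align 8) → ends 32
offset at 32 (size 1, align 1) → ends 33
blocks at 33 (size 1, align 1) → ends 34
pad 2 to align 4 for size
size at 36 (size 4, align 4) → ends 40
total 40 bytes, alignment 8
data bytes 24, size 40 → padding 16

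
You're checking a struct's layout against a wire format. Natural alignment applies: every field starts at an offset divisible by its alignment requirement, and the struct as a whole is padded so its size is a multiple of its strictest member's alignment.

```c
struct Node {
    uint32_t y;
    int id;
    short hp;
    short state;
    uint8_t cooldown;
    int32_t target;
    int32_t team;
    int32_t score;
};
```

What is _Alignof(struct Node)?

member alignments: y=4, id=4, hp=2, state=2, cooldown=1, target=4, team=4, score=4
max = 4

4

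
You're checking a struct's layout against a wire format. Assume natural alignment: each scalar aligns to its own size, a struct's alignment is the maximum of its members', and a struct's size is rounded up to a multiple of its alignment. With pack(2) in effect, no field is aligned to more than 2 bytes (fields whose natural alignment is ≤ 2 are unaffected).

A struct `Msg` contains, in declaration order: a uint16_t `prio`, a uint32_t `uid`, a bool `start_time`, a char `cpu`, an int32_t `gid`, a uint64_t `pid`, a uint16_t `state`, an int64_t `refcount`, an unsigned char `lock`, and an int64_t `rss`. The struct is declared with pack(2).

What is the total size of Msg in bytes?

40 bytes

prio at 0 (size 2, align 2) → ends 2
uid at 2 (size 4, align 2) → ends 6
start_time at 6 (size 1, align 1) → ends 7
cpu at 7 (size 1, align 1) → ends 8
gid at 8 (size 4, align 2) → ends 12
pid at 12 (size 8, align 2) → ends 20
state at 20 (size 2, align 2) → ends 22
refcount at 22 (size 8, align 2) → ends 30
lock at 30 (size 1, align 1) → ends 31
pad 1 to align 2 for rss
rss at 32 (size 8, align 2) → ends 40
total 40 bytes, alignment 2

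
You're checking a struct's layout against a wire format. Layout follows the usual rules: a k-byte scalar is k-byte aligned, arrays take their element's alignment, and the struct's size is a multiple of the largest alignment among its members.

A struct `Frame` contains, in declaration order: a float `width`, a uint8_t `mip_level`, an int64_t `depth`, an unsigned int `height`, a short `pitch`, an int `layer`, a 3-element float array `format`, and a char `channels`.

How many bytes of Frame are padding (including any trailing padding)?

12

0..4  width  (4B, 4-aligned)
4..5  mip_level  (1B, 1-aligned)
5..8  -- padding (3B)
8..16  depth  (8B, 8-aligned)
16..20  height  (4B, 4-aligned)
20..22  pitch  (2B, 2-aligned)
22..24  -- padding (2B)
24..28  layer  (4B, 4-aligned)
28..40  format  (12B, 4-aligned)
40..41  channels  (1B, 1-aligned)
41..48  -- tail padding (7B)
sizeof = 48, alignof = 8
data bytes 36, size 48 → padding 12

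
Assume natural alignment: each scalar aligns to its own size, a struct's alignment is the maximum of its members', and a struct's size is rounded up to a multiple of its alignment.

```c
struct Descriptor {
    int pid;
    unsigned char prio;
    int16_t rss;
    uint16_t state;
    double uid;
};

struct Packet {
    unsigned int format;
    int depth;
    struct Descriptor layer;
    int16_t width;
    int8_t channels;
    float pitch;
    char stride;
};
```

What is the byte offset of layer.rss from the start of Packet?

Descriptor: @0: pid [4B, align 4] → 4; @4: prio [1B, align 1] → 5; +1 pad (align 2); @6: rss [2B, align 2] → 8; @8: state [2B, align 2] → 10; +6 pad (align 8); @16: uid [8B, align 8] → 24; size 24, align 8
@0: format [4B, align 4] → 4
@4: depth [4B, align 4] → 8
@8: layer [24B, align 8] → 32
within Descriptor: rss at 6
8 + 6 = 14

14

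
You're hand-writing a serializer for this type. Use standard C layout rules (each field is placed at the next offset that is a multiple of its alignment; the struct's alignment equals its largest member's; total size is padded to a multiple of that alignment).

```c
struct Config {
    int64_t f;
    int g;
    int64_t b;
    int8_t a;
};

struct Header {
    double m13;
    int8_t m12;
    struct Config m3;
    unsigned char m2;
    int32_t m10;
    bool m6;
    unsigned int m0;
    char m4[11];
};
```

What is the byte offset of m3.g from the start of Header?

Config: f at 0 (size 8, align 8) → ends 8; g at 8 (size 4, align 4) → ends 12; pad 4 to align 8 for b; b at 16 (size 8, align 8) → ends 24; a at 24 (size 1, align 1) → ends 25; tail pad 7 to reach multiple of 8; total 32 bytes, alignment 8
m13 at 0 (size 8, align 8) → ends 8
m12 at 8 (size 1, align 1) → ends 9
pad 7 to align 8 for m3
m3 at 16 (size 32, align 8) → ends 48
within Config: g at 8
16 + 8 = 24

24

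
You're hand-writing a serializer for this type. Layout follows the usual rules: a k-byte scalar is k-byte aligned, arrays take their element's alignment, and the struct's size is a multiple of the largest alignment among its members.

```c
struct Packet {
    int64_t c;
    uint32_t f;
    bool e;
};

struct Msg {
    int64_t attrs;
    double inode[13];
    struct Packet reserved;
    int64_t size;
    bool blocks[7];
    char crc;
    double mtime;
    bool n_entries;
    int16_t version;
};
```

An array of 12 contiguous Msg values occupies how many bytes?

1920

Packet: c at 0 (size 8, align 8) → ends 8; f at 8 (size 4, align 4) → ends 12; e at 12 (size 1, align 1) → ends 13; tail pad 3 to reach multiple of 8; total 16 bytes, alignment 8
attrs at 0 (size 8, align 8) → ends 8
inode at 8 (size 104, align 8) → ends 112
reserved at 112 (size 16, align 8) → ends 128
size at 128 (size 8, align 8) → ends 136
blocks at 136 (size 7, align 1) → ends 143
crc at 143 (size 1, align 1) → ends 144
mtime at 144 (size 8, align 8) → ends 152
n_entries at 152 (size 1, align 1) → ends 153
pad 1 to align 2 for version
version at 154 (size 2, align 2) → ends 156
tail pad 4 to reach multiple of 8
total 160 bytes, alignment 8
array of 12: 12 × 160 = 1920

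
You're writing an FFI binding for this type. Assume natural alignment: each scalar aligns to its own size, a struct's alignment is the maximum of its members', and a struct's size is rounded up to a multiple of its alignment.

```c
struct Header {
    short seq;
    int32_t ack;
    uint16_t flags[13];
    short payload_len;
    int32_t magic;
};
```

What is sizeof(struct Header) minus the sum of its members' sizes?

2

@0: seq [2B, align 2] → 2
+2 pad (align 4)
@4: ack [4B, align 4] → 8
@8: flags [26B, align 2] → 34
@34: payload_len [2B, align 2] → 36
@36: magic [4B, align 4] → 40
size 40, align 4
data bytes 38, size 40 → padding 2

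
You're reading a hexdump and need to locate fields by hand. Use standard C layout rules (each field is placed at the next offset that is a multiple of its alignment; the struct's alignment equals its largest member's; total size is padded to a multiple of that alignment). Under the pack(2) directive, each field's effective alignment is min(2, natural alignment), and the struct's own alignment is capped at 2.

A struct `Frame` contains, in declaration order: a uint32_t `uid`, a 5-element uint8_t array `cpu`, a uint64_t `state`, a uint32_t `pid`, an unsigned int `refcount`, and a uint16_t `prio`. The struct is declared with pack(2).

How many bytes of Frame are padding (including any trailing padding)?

1

@0: uid [4B, align 2] → 4
@4: cpu [5B, align 1] → 9
+1 pad (align 2)
@10: state [8B, align 2] → 18
@18: pid [4B, align 2] → 22
@22: refcount [4B, align 2] → 26
@26: prio [2B, align 2] → 28
size 28, align 2
data bytes 27, size 28 → padding 1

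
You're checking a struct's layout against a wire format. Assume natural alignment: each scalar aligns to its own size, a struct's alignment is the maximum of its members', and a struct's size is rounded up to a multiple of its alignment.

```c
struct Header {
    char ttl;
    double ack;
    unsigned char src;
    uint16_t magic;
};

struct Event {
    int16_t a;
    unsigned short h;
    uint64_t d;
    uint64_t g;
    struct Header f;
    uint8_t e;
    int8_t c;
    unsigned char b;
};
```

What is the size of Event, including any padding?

Header: ttl at 0 (size 1, align 1) → ends 1; pad 7 to align 8 for ack; ack at 8 (size 8, align 8) → ends 16; src at 16 (size 1, align 1) → ends 17; pad 1 to align 2 for magic; magic at 18 (size 2, align 2) → ends 20; tail pad 4 to reach multiple of 8; total 24 bytes, alignment 8
a at 0 (size 2, align 2) → ends 2
h at 2 (size 2, align 2) → ends 4
pad 4 to align 8 for d
d at 8 (size 8, align 8) → ends 16
g at 16 (size 8, align 8) → ends 24
f at 24 (size 24, align 8) → ends 48
e at 48 (size 1, align 1) → ends 49
c at 49 (size 1, align 1) → ends 50
b at 50 (size 1, align 1) → ends 51
tail pad 5 to reach multiple of 8
total 56 bytes, alignment 8

56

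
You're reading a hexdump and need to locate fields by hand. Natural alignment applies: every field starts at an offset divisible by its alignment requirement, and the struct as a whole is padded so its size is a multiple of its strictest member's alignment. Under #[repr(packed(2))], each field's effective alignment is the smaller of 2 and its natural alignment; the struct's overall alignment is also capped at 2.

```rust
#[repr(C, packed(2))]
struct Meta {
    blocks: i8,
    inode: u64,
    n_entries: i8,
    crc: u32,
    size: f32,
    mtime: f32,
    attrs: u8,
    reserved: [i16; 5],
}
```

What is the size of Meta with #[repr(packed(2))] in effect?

@0: blocks [1B, align 1] → 1
+1 pad (align 2)
@2: inode [8B, align 2] → 10
@10: n_entries [1B, align 1] → 11
+1 pad (align 2)
@12: crc [4B, align 2] → 16
@16: size [4B, align 2] → 20
@20: mtime [4B, align 2] → 24
@24: attrs [1B, align 1] → 25
+1 pad (align 2)
@26: reserved [10B, align 2] → 36
size 36, align 2

36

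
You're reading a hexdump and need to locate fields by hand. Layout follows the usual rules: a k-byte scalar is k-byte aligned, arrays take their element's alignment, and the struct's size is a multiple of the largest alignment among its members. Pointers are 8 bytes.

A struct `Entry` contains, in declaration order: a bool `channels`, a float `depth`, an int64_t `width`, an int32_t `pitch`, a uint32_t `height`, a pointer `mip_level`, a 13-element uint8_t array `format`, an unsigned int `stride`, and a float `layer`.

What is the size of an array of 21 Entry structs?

0..1  channels  (1B, 1-aligned)
1..4  -- padding (3B)
4..8  depth  (4B, 4-aligned)
8..16  width  (8B, 8-aligned)
16..20  pitch  (4B, 4-aligned)
20..24  height  (4B, 4-aligned)
24..32  mip_level  (8B, 8-aligned)
32..45  format  (13B, 1-aligned)
45..48  -- padding (3B)
48..52  stride  (4B, 4-aligned)
52..56  layer  (4B, 4-aligned)
sizeof = 56, alignof = 8
array of 21: 21 × 56 = 1176

1176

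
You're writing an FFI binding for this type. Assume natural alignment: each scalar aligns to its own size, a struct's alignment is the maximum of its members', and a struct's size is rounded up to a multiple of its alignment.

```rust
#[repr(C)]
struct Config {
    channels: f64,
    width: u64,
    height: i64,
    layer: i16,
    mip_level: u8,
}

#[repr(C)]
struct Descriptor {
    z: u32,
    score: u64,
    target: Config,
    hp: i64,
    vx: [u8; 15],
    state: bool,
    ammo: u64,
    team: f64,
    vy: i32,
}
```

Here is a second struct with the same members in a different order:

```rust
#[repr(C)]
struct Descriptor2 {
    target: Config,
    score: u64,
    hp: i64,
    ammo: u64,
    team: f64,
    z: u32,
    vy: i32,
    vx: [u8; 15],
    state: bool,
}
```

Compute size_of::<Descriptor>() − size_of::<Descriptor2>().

8

Config: 0..8  channels  (8B, 8-aligned); 8..16  width  (8B, 8-aligned); 16..24  height  (8B, 8-aligned); 24..26  layer  (2B, 2-aligned); 26..27  mip_level  (1B, 1-aligned); 27..32  -- tail padding (5B); sizeof = 32, alignof = 8
0..4  z  (4B, 4-aligned)
4..8  -- padding (4B)
8..16  score  (8B, 8-aligned)
16..48  target  (32B, 8-aligned)
48..56  hp  (8B, 8-aligned)
56..71  vx  (15B, 1-aligned)
71..72  state  (1B, 1-aligned)
72..80  ammo  (8B, 8-aligned)
80..88  team  (8B, 8-aligned)
88..92  vy  (4B, 4-aligned)
92..96  -- tail padding (4B)
sizeof = 96, alignof = 8
— Descriptor2 —
0..32  target  (32B, 8-aligned)
32..40  score  (8B, 8-aligned)
40..48  hp  (8B, 8-aligned)
48..56  ammo  (8B, 8-aligned)
56..64  team  (8B, 8-aligned)
64..68  z  (4B, 4-aligned)
68..72  vy  (4B, 4-aligned)
72..87  vx  (15B, 1-aligned)
87..88  state  (1B, 1-aligned)
sizeof = 88, alignof = 8
96 − 88 = 8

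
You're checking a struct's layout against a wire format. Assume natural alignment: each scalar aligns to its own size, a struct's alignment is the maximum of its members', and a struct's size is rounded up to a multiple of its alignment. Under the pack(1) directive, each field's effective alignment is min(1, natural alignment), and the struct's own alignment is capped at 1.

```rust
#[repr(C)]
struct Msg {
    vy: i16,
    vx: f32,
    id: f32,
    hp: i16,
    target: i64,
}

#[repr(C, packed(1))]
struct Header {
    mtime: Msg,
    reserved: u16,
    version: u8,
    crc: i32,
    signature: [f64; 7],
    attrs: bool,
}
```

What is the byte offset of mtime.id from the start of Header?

Msg: vy at 0 (size 2, align 2) → ends 2; pad 2 to align 4 for vx; vx at 4 (size 4, align 4) → ends 8; id at 8 (size 4, align 4) → ends 12; hp at 12 (size 2, align 2) → ends 14; pad 2 to align 8 for target; target at 16 (size 8, align 8) → ends 24; total 24 bytes, alignment 8
mtime at 0 (size 24, align 1) → ends 24
within Msg: id at 8
0 + 8 = 8

8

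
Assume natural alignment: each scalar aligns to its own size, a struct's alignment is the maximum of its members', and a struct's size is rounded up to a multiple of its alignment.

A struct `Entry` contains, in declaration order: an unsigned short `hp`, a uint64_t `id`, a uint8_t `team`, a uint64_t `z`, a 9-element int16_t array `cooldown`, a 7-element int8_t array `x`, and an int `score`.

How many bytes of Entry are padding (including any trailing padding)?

16

hp at 0 (size 2, align 2) → ends 2
pad 6 to align 8 for id
id at 8 (size 8, align 8) → ends 16
team at 16 (size 1, align 1) → ends 17
pad 7 to align 8 for z
z at 24 (size 8, align 8) → ends 32
cooldown at 32 (size 18, align 2) → ends 50
x at 50 (size 7, align 1) → ends 57
pad 3 to align 4 for score
score at 60 (size 4, align 4) → ends 64
total 64 bytes, alignment 8
data bytes 48, size 64 → padding 16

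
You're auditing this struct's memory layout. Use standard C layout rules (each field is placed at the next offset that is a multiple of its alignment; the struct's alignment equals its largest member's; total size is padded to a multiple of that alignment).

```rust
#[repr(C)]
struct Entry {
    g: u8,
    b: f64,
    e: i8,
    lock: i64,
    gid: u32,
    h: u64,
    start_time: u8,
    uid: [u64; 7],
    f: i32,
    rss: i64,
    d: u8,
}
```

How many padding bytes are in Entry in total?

36

0..1  g  (1B, 1-aligned)
1..8  -- padding (7B)
8..16  b  (8B, 8-aligned)
16..17  e  (1B, 1-aligned)
17..24  -- padding (7B)
24..32  lock  (8B, 8-aligned)
32..36  gid  (4B, 4-aligned)
36..40  -- padding (4B)
40..48  h  (8B, 8-aligned)
48..49  start_time  (1B, 1-aligned)
49..56  -- padding (7B)
56..112  uid  (56B, 8-aligned)
112..116  f  (4B, 4-aligned)
116..120  -- padding (4B)
120..128  rss  (8B, 8-aligned)
128..129  d  (1B, 1-aligned)
129..136  -- tail padding (7B)
sizeof = 136, alignof = 8
data bytes 100, size 136 → padding 36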